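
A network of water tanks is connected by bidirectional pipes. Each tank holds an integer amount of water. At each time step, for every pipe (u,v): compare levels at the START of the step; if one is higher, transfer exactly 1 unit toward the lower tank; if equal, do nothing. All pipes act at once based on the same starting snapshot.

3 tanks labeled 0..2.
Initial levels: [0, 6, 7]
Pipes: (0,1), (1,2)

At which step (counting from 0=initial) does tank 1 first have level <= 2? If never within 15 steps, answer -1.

Answer: -1

Derivation:
Step 1: flows [1->0,2->1] -> levels [1 6 6]
Step 2: flows [1->0,1=2] -> levels [2 5 6]
Step 3: flows [1->0,2->1] -> levels [3 5 5]
Step 4: flows [1->0,1=2] -> levels [4 4 5]
Step 5: flows [0=1,2->1] -> levels [4 5 4]
Step 6: flows [1->0,1->2] -> levels [5 3 5]
Step 7: flows [0->1,2->1] -> levels [4 5 4]
  -> period-2 cycle (repeats step 5); tank 1 never drops to <=2
Tank 1 never reaches <=2 within 15 steps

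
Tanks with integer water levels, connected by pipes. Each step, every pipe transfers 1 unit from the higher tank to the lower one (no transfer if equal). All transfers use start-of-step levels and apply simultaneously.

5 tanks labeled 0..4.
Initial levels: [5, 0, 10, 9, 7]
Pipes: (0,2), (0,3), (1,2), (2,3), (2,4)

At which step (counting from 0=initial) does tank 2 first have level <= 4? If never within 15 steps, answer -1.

Step 1: flows [2->0,3->0,2->1,2->3,2->4] -> levels [7 1 6 9 8]
Step 2: flows [0->2,3->0,2->1,3->2,4->2] -> levels [7 2 8 7 7]
Step 3: flows [2->0,0=3,2->1,2->3,2->4] -> levels [8 3 4 8 8]
Tank 2 first reaches <=4 at step 3

Answer: 3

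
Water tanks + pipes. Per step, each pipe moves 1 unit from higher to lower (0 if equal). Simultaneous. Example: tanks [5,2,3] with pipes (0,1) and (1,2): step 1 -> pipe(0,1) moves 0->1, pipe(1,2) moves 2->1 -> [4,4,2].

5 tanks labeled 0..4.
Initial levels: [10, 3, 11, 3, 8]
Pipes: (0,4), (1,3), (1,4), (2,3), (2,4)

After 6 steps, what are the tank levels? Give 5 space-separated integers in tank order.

Step 1: flows [0->4,1=3,4->1,2->3,2->4] -> levels [9 4 9 4 9]
Step 2: flows [0=4,1=3,4->1,2->3,2=4] -> levels [9 5 8 5 8]
Step 3: flows [0->4,1=3,4->1,2->3,2=4] -> levels [8 6 7 6 8]
Step 4: flows [0=4,1=3,4->1,2->3,4->2] -> levels [8 7 7 7 6]
Step 5: flows [0->4,1=3,1->4,2=3,2->4] -> levels [7 6 6 7 9]
Step 6: flows [4->0,3->1,4->1,3->2,4->2] -> levels [8 8 8 5 6]

Answer: 8 8 8 5 6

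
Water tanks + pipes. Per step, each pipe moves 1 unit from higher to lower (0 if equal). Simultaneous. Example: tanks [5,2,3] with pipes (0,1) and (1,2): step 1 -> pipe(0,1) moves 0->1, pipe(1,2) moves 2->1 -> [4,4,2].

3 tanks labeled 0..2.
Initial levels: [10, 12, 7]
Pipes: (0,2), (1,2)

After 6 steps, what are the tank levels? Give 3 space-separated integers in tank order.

Answer: 9 9 11

Derivation:
Step 1: flows [0->2,1->2] -> levels [9 11 9]
Step 2: flows [0=2,1->2] -> levels [9 10 10]
Step 3: flows [2->0,1=2] -> levels [10 10 9]
Step 4: flows [0->2,1->2] -> levels [9 9 11]
Step 5: flows [2->0,2->1] -> levels [10 10 9]
  -> period-2 cycle: step 5 state = step 3 state
  -> state at step 6: (6-3) mod 2 = 1, same as step 4 -> [9 9 11]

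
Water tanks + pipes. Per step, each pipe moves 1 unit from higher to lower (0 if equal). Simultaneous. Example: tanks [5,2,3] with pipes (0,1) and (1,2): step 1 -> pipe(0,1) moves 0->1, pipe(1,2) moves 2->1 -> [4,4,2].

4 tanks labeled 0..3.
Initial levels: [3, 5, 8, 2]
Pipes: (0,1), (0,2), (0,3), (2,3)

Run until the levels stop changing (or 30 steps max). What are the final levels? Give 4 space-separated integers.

Answer: 6 4 4 4

Derivation:
Step 1: flows [1->0,2->0,0->3,2->3] -> levels [4 4 6 4]
Step 2: flows [0=1,2->0,0=3,2->3] -> levels [5 4 4 5]
Step 3: flows [0->1,0->2,0=3,3->2] -> levels [3 5 6 4]
Step 4: flows [1->0,2->0,3->0,2->3] -> levels [6 4 4 4]
Step 5: flows [0->1,0->2,0->3,2=3] -> levels [3 5 5 5]
Step 6: flows [1->0,2->0,3->0,2=3] -> levels [6 4 4 4]
  -> period-2 cycle: step 6 state = step 4 state; never stabilizes
  -> state at step 30: (30-4) mod 2 = 0, same as step 4 -> [6 4 4 4]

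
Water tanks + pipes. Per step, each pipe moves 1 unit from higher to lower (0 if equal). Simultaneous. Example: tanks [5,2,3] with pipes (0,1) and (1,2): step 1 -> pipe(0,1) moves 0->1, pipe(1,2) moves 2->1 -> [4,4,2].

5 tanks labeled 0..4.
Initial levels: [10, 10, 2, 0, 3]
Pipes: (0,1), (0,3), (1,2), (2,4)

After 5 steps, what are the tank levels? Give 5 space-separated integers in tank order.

Step 1: flows [0=1,0->3,1->2,4->2] -> levels [9 9 4 1 2]
Step 2: flows [0=1,0->3,1->2,2->4] -> levels [8 8 4 2 3]
Step 3: flows [0=1,0->3,1->2,2->4] -> levels [7 7 4 3 4]
Step 4: flows [0=1,0->3,1->2,2=4] -> levels [6 6 5 4 4]
Step 5: flows [0=1,0->3,1->2,2->4] -> levels [5 5 5 5 5]

Answer: 5 5 5 5 5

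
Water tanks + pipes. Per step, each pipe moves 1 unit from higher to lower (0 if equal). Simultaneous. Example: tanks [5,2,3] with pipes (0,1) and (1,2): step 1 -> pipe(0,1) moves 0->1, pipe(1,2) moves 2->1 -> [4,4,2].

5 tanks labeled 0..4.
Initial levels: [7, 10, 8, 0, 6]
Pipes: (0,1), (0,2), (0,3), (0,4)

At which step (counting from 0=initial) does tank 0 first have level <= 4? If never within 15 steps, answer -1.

Step 1: flows [1->0,2->0,0->3,0->4] -> levels [7 9 7 1 7]
Step 2: flows [1->0,0=2,0->3,0=4] -> levels [7 8 7 2 7]
Step 3: flows [1->0,0=2,0->3,0=4] -> levels [7 7 7 3 7]
Step 4: flows [0=1,0=2,0->3,0=4] -> levels [6 7 7 4 7]
Step 5: flows [1->0,2->0,0->3,4->0] -> levels [8 6 6 5 6]
Step 6: flows [0->1,0->2,0->3,0->4] -> levels [4 7 7 6 7]
Tank 0 first reaches <=4 at step 6

Answer: 6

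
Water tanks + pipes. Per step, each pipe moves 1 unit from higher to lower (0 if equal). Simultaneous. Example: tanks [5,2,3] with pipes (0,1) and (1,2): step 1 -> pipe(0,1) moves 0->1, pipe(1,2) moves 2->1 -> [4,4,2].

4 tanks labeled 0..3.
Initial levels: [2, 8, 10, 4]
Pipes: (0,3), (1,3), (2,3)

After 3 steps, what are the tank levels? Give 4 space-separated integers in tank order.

Step 1: flows [3->0,1->3,2->3] -> levels [3 7 9 5]
Step 2: flows [3->0,1->3,2->3] -> levels [4 6 8 6]
Step 3: flows [3->0,1=3,2->3] -> levels [5 6 7 6]

Answer: 5 6 7 6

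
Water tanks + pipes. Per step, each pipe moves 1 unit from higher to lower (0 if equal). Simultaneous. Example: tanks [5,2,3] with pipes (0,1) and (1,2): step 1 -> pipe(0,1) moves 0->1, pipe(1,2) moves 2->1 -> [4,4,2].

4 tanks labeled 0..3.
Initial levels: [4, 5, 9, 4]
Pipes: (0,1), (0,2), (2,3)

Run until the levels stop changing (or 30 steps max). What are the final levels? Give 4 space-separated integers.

Step 1: flows [1->0,2->0,2->3] -> levels [6 4 7 5]
Step 2: flows [0->1,2->0,2->3] -> levels [6 5 5 6]
Step 3: flows [0->1,0->2,3->2] -> levels [4 6 7 5]
Step 4: flows [1->0,2->0,2->3] -> levels [6 5 5 6]
  -> period-2 cycle: step 4 state = step 2 state; never stabilizes
  -> state at step 30: (30-2) mod 2 = 0, same as step 2 -> [6 5 5 6]

Answer: 6 5 5 6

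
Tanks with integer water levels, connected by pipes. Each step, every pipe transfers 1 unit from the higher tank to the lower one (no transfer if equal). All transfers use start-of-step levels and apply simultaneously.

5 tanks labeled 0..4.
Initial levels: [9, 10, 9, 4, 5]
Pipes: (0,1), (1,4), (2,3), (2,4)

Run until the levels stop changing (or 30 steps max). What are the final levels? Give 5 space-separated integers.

Answer: 9 7 6 7 8

Derivation:
Step 1: flows [1->0,1->4,2->3,2->4] -> levels [10 8 7 5 7]
Step 2: flows [0->1,1->4,2->3,2=4] -> levels [9 8 6 6 8]
Step 3: flows [0->1,1=4,2=3,4->2] -> levels [8 9 7 6 7]
Step 4: flows [1->0,1->4,2->3,2=4] -> levels [9 7 6 7 8]
Step 5: flows [0->1,4->1,3->2,4->2] -> levels [8 9 8 6 6]
Step 6: flows [1->0,1->4,2->3,2->4] -> levels [9 7 6 7 8]
  -> period-2 cycle: step 6 state = step 4 state; never stabilizes
  -> state at step 30: (30-4) mod 2 = 0, same as step 4 -> [9 7 6 7 8]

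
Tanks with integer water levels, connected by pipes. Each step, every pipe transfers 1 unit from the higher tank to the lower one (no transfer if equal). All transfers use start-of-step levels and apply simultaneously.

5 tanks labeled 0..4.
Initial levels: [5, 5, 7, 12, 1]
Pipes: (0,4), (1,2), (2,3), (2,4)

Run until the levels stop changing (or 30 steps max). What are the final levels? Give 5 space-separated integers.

Step 1: flows [0->4,2->1,3->2,2->4] -> levels [4 6 6 11 3]
Step 2: flows [0->4,1=2,3->2,2->4] -> levels [3 6 6 10 5]
Step 3: flows [4->0,1=2,3->2,2->4] -> levels [4 6 6 9 5]
Step 4: flows [4->0,1=2,3->2,2->4] -> levels [5 6 6 8 5]
Step 5: flows [0=4,1=2,3->2,2->4] -> levels [5 6 6 7 6]
Step 6: flows [4->0,1=2,3->2,2=4] -> levels [6 6 7 6 5]
Step 7: flows [0->4,2->1,2->3,2->4] -> levels [5 7 4 7 7]
Step 8: flows [4->0,1->2,3->2,4->2] -> levels [6 6 7 6 5]
  -> period-2 cycle: step 8 state = step 6 state; never stabilizes
  -> state at step 30: (30-6) mod 2 = 0, same as step 6 -> [6 6 7 6 5]

Answer: 6 6 7 6 5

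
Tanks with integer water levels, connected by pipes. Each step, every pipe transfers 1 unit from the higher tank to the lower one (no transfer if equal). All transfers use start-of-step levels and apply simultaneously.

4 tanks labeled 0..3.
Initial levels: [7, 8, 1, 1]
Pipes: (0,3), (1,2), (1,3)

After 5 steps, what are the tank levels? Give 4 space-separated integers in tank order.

Step 1: flows [0->3,1->2,1->3] -> levels [6 6 2 3]
Step 2: flows [0->3,1->2,1->3] -> levels [5 4 3 5]
Step 3: flows [0=3,1->2,3->1] -> levels [5 4 4 4]
Step 4: flows [0->3,1=2,1=3] -> levels [4 4 4 5]
Step 5: flows [3->0,1=2,3->1] -> levels [5 5 4 3]

Answer: 5 5 4 3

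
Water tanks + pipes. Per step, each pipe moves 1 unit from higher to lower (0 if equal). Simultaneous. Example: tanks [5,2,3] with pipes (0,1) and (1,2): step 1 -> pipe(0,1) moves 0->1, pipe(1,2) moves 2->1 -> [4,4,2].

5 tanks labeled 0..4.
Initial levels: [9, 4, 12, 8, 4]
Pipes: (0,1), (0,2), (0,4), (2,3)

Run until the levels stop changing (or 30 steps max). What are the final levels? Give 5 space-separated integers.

Step 1: flows [0->1,2->0,0->4,2->3] -> levels [8 5 10 9 5]
Step 2: flows [0->1,2->0,0->4,2->3] -> levels [7 6 8 10 6]
Step 3: flows [0->1,2->0,0->4,3->2] -> levels [6 7 8 9 7]
Step 4: flows [1->0,2->0,4->0,3->2] -> levels [9 6 8 8 6]
Step 5: flows [0->1,0->2,0->4,2=3] -> levels [6 7 9 8 7]
Step 6: flows [1->0,2->0,4->0,2->3] -> levels [9 6 7 9 6]
Step 7: flows [0->1,0->2,0->4,3->2] -> levels [6 7 9 8 7]
  -> period-2 cycle: step 7 state = step 5 state; never stabilizes
  -> state at step 30: (30-5) mod 2 = 1, same as step 6 -> [9 6 7 9 6]

Answer: 9 6 7 9 6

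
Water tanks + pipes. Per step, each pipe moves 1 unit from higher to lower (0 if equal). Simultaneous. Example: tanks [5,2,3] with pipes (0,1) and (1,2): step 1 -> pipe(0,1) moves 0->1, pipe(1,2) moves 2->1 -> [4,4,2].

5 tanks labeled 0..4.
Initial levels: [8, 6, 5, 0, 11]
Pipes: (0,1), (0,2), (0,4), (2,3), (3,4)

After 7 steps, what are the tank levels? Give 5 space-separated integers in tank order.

Step 1: flows [0->1,0->2,4->0,2->3,4->3] -> levels [7 7 5 2 9]
Step 2: flows [0=1,0->2,4->0,2->3,4->3] -> levels [7 7 5 4 7]
Step 3: flows [0=1,0->2,0=4,2->3,4->3] -> levels [6 7 5 6 6]
Step 4: flows [1->0,0->2,0=4,3->2,3=4] -> levels [6 6 7 5 6]
Step 5: flows [0=1,2->0,0=4,2->3,4->3] -> levels [7 6 5 7 5]
Step 6: flows [0->1,0->2,0->4,3->2,3->4] -> levels [4 7 7 5 7]
Step 7: flows [1->0,2->0,4->0,2->3,4->3] -> levels [7 6 5 7 5]

Answer: 7 6 5 7 5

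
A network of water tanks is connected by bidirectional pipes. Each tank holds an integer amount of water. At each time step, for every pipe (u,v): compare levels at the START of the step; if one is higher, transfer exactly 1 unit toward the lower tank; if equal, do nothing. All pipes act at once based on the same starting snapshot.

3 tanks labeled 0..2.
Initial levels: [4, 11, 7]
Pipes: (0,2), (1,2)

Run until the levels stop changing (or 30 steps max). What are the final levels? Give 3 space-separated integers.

Answer: 7 7 8

Derivation:
Step 1: flows [2->0,1->2] -> levels [5 10 7]
Step 2: flows [2->0,1->2] -> levels [6 9 7]
Step 3: flows [2->0,1->2] -> levels [7 8 7]
Step 4: flows [0=2,1->2] -> levels [7 7 8]
Step 5: flows [2->0,2->1] -> levels [8 8 6]
Step 6: flows [0->2,1->2] -> levels [7 7 8]
  -> period-2 cycle: step 6 state = step 4 state; never stabilizes
  -> state at step 30: (30-4) mod 2 = 0, same as step 4 -> [7 7 8]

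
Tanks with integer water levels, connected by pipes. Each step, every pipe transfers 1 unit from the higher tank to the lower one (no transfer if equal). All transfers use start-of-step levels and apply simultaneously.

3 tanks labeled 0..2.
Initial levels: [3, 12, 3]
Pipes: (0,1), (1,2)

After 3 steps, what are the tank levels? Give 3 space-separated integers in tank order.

Answer: 6 6 6

Derivation:
Step 1: flows [1->0,1->2] -> levels [4 10 4]
Step 2: flows [1->0,1->2] -> levels [5 8 5]
Step 3: flows [1->0,1->2] -> levels [6 6 6]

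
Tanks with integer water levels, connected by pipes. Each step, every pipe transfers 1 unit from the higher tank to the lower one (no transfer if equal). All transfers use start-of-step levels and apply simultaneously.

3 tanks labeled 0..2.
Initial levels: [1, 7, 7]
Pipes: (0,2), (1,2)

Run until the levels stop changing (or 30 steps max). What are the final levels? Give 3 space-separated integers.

Step 1: flows [2->0,1=2] -> levels [2 7 6]
Step 2: flows [2->0,1->2] -> levels [3 6 6]
Step 3: flows [2->0,1=2] -> levels [4 6 5]
Step 4: flows [2->0,1->2] -> levels [5 5 5]
Step 5: flows [0=2,1=2] -> levels [5 5 5]
  -> stable (no change)

Answer: 5 5 5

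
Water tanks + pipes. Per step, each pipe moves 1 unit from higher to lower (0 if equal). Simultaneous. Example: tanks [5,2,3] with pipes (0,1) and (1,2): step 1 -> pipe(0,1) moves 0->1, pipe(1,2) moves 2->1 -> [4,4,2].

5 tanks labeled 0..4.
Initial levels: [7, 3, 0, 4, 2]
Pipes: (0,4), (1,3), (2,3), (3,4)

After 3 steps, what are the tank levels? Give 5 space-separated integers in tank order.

Answer: 4 3 2 3 4

Derivation:
Step 1: flows [0->4,3->1,3->2,3->4] -> levels [6 4 1 1 4]
Step 2: flows [0->4,1->3,2=3,4->3] -> levels [5 3 1 3 4]
Step 3: flows [0->4,1=3,3->2,4->3] -> levels [4 3 2 3 4]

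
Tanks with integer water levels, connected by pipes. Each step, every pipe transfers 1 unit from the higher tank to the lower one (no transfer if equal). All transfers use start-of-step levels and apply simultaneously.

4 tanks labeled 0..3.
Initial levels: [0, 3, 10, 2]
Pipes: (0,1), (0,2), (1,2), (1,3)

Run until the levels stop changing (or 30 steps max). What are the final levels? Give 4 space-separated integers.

Answer: 3 5 4 3

Derivation:
Step 1: flows [1->0,2->0,2->1,1->3] -> levels [2 2 8 3]
Step 2: flows [0=1,2->0,2->1,3->1] -> levels [3 4 6 2]
Step 3: flows [1->0,2->0,2->1,1->3] -> levels [5 3 4 3]
Step 4: flows [0->1,0->2,2->1,1=3] -> levels [3 5 4 3]
Step 5: flows [1->0,2->0,1->2,1->3] -> levels [5 2 4 4]
Step 6: flows [0->1,0->2,2->1,3->1] -> levels [3 5 4 3]
  -> period-2 cycle: step 6 state = step 4 state; never stabilizes
  -> state at step 30: (30-4) mod 2 = 0, same as step 4 -> [3 5 4 3]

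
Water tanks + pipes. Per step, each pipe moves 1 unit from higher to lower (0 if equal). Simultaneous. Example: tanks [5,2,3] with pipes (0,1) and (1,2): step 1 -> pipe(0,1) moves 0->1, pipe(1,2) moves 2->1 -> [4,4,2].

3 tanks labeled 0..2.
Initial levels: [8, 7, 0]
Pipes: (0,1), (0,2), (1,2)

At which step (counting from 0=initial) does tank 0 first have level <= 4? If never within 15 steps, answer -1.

Step 1: flows [0->1,0->2,1->2] -> levels [6 7 2]
Step 2: flows [1->0,0->2,1->2] -> levels [6 5 4]
Step 3: flows [0->1,0->2,1->2] -> levels [4 5 6]
Tank 0 first reaches <=4 at step 3

Answer: 3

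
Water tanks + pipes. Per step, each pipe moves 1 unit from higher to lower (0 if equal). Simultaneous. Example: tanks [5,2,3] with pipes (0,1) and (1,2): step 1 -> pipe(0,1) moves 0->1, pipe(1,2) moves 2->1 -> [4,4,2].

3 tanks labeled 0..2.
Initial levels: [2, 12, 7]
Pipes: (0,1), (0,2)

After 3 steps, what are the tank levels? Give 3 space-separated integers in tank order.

Step 1: flows [1->0,2->0] -> levels [4 11 6]
Step 2: flows [1->0,2->0] -> levels [6 10 5]
Step 3: flows [1->0,0->2] -> levels [6 9 6]

Answer: 6 9 6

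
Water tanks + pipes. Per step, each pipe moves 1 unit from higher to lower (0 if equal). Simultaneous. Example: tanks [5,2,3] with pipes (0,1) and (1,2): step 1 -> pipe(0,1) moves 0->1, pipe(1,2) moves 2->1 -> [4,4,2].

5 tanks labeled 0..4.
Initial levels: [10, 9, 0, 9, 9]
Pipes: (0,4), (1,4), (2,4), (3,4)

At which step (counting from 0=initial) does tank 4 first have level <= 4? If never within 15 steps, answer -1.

Step 1: flows [0->4,1=4,4->2,3=4] -> levels [9 9 1 9 9]
Step 2: flows [0=4,1=4,4->2,3=4] -> levels [9 9 2 9 8]
Step 3: flows [0->4,1->4,4->2,3->4] -> levels [8 8 3 8 10]
Step 4: flows [4->0,4->1,4->2,4->3] -> levels [9 9 4 9 6]
Step 5: flows [0->4,1->4,4->2,3->4] -> levels [8 8 5 8 8]
Step 6: flows [0=4,1=4,4->2,3=4] -> levels [8 8 6 8 7]
Step 7: flows [0->4,1->4,4->2,3->4] -> levels [7 7 7 7 9]
Step 8: flows [4->0,4->1,4->2,4->3] -> levels [8 8 8 8 5]
Step 9: flows [0->4,1->4,2->4,3->4] -> levels [7 7 7 7 9]
  -> period-2 cycle (repeats step 7); tank 4 never drops to <=4
Tank 4 never reaches <=4 within 15 steps

Answer: -1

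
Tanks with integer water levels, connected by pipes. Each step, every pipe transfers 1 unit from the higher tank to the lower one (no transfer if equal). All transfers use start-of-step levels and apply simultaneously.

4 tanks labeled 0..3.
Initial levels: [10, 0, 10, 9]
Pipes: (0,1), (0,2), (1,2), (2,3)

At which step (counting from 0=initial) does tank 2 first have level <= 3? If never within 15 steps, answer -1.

Step 1: flows [0->1,0=2,2->1,2->3] -> levels [9 2 8 10]
Step 2: flows [0->1,0->2,2->1,3->2] -> levels [7 4 9 9]
Step 3: flows [0->1,2->0,2->1,2=3] -> levels [7 6 7 9]
Step 4: flows [0->1,0=2,2->1,3->2] -> levels [6 8 7 8]
Step 5: flows [1->0,2->0,1->2,3->2] -> levels [8 6 8 7]
Step 6: flows [0->1,0=2,2->1,2->3] -> levels [7 8 6 8]
Step 7: flows [1->0,0->2,1->2,3->2] -> levels [7 6 9 7]
Step 8: flows [0->1,2->0,2->1,2->3] -> levels [7 8 6 8]
  -> period-2 cycle (repeats step 6); tank 2 never drops to <=3
Tank 2 never reaches <=3 within 15 steps

Answer: -1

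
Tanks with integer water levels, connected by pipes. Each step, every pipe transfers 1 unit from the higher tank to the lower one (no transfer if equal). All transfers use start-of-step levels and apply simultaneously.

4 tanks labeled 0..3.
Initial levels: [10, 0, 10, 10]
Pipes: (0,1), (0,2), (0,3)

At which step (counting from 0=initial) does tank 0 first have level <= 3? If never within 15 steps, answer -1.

Step 1: flows [0->1,0=2,0=3] -> levels [9 1 10 10]
Step 2: flows [0->1,2->0,3->0] -> levels [10 2 9 9]
Step 3: flows [0->1,0->2,0->3] -> levels [7 3 10 10]
Step 4: flows [0->1,2->0,3->0] -> levels [8 4 9 9]
Step 5: flows [0->1,2->0,3->0] -> levels [9 5 8 8]
Step 6: flows [0->1,0->2,0->3] -> levels [6 6 9 9]
Step 7: flows [0=1,2->0,3->0] -> levels [8 6 8 8]
Step 8: flows [0->1,0=2,0=3] -> levels [7 7 8 8]
Step 9: flows [0=1,2->0,3->0] -> levels [9 7 7 7]
Step 10: flows [0->1,0->2,0->3] -> levels [6 8 8 8]
Step 11: flows [1->0,2->0,3->0] -> levels [9 7 7 7]
  -> period-2 cycle (repeats step 9); tank 0 never drops to <=3
Tank 0 never reaches <=3 within 15 steps

Answer: -1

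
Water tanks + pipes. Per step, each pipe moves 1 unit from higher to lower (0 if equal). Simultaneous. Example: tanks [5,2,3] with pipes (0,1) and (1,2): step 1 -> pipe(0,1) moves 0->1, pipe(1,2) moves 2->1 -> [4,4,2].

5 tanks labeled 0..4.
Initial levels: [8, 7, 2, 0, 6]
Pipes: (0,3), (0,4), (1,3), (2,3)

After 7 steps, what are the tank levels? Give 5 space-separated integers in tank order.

Step 1: flows [0->3,0->4,1->3,2->3] -> levels [6 6 1 3 7]
Step 2: flows [0->3,4->0,1->3,3->2] -> levels [6 5 2 4 6]
Step 3: flows [0->3,0=4,1->3,3->2] -> levels [5 4 3 5 6]
Step 4: flows [0=3,4->0,3->1,3->2] -> levels [6 5 4 3 5]
Step 5: flows [0->3,0->4,1->3,2->3] -> levels [4 4 3 6 6]
Step 6: flows [3->0,4->0,3->1,3->2] -> levels [6 5 4 3 5]
  -> period-2 cycle: step 6 state = step 4 state
  -> state at step 7: (7-4) mod 2 = 1, same as step 5 -> [4 4 3 6 6]

Answer: 4 4 3 6 6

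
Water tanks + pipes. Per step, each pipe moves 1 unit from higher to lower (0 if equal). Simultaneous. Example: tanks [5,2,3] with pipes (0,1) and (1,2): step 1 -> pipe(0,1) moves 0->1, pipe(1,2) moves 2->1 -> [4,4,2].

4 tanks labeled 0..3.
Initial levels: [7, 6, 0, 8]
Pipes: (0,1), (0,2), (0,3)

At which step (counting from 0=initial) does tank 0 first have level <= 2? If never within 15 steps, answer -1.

Answer: -1

Derivation:
Step 1: flows [0->1,0->2,3->0] -> levels [6 7 1 7]
Step 2: flows [1->0,0->2,3->0] -> levels [7 6 2 6]
Step 3: flows [0->1,0->2,0->3] -> levels [4 7 3 7]
Step 4: flows [1->0,0->2,3->0] -> levels [5 6 4 6]
Step 5: flows [1->0,0->2,3->0] -> levels [6 5 5 5]
Step 6: flows [0->1,0->2,0->3] -> levels [3 6 6 6]
Step 7: flows [1->0,2->0,3->0] -> levels [6 5 5 5]
  -> period-2 cycle (repeats step 5); tank 0 never drops to <=2
Tank 0 never reaches <=2 within 15 steps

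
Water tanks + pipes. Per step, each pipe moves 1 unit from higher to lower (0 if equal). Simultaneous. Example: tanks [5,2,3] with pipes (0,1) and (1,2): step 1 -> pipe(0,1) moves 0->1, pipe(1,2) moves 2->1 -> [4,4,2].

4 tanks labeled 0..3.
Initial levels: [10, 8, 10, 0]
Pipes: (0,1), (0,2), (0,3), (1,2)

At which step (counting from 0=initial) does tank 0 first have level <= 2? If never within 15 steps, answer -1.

Step 1: flows [0->1,0=2,0->3,2->1] -> levels [8 10 9 1]
Step 2: flows [1->0,2->0,0->3,1->2] -> levels [9 8 9 2]
Step 3: flows [0->1,0=2,0->3,2->1] -> levels [7 10 8 3]
Step 4: flows [1->0,2->0,0->3,1->2] -> levels [8 8 8 4]
Step 5: flows [0=1,0=2,0->3,1=2] -> levels [7 8 8 5]
Step 6: flows [1->0,2->0,0->3,1=2] -> levels [8 7 7 6]
Step 7: flows [0->1,0->2,0->3,1=2] -> levels [5 8 8 7]
Step 8: flows [1->0,2->0,3->0,1=2] -> levels [8 7 7 6]
  -> period-2 cycle (repeats step 6); tank 0 never drops to <=2
Tank 0 never reaches <=2 within 15 steps

Answer: -1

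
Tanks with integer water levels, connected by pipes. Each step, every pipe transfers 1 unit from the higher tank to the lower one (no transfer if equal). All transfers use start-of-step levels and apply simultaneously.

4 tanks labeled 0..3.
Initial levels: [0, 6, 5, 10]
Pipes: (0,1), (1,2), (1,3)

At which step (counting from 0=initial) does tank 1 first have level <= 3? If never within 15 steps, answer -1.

Answer: -1

Derivation:
Step 1: flows [1->0,1->2,3->1] -> levels [1 5 6 9]
Step 2: flows [1->0,2->1,3->1] -> levels [2 6 5 8]
Step 3: flows [1->0,1->2,3->1] -> levels [3 5 6 7]
Step 4: flows [1->0,2->1,3->1] -> levels [4 6 5 6]
Step 5: flows [1->0,1->2,1=3] -> levels [5 4 6 6]
Step 6: flows [0->1,2->1,3->1] -> levels [4 7 5 5]
Step 7: flows [1->0,1->2,1->3] -> levels [5 4 6 6]
  -> period-2 cycle (repeats step 5); tank 1 never drops to <=3
Tank 1 never reaches <=3 within 15 steps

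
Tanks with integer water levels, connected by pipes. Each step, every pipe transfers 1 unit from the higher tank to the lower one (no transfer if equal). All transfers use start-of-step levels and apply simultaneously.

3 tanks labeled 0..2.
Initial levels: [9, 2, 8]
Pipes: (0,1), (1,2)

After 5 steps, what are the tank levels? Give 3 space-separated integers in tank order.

Answer: 6 7 6

Derivation:
Step 1: flows [0->1,2->1] -> levels [8 4 7]
Step 2: flows [0->1,2->1] -> levels [7 6 6]
Step 3: flows [0->1,1=2] -> levels [6 7 6]
Step 4: flows [1->0,1->2] -> levels [7 5 7]
Step 5: flows [0->1,2->1] -> levels [6 7 6]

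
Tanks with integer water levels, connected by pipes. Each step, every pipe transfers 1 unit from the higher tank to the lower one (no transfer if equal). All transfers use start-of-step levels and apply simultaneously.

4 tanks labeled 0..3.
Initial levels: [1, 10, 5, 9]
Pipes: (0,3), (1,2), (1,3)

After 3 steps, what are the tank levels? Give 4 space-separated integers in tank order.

Step 1: flows [3->0,1->2,1->3] -> levels [2 8 6 9]
Step 2: flows [3->0,1->2,3->1] -> levels [3 8 7 7]
Step 3: flows [3->0,1->2,1->3] -> levels [4 6 8 7]

Answer: 4 6 8 7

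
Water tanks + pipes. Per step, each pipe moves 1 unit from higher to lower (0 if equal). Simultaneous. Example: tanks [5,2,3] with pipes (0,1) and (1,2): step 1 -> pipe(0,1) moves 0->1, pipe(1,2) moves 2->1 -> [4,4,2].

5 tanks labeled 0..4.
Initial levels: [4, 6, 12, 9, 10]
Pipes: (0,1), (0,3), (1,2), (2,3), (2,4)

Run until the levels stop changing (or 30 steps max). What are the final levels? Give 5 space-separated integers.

Step 1: flows [1->0,3->0,2->1,2->3,2->4] -> levels [6 6 9 9 11]
Step 2: flows [0=1,3->0,2->1,2=3,4->2] -> levels [7 7 9 8 10]
Step 3: flows [0=1,3->0,2->1,2->3,4->2] -> levels [8 8 8 8 9]
Step 4: flows [0=1,0=3,1=2,2=3,4->2] -> levels [8 8 9 8 8]
Step 5: flows [0=1,0=3,2->1,2->3,2->4] -> levels [8 9 6 9 9]
Step 6: flows [1->0,3->0,1->2,3->2,4->2] -> levels [10 7 9 7 8]
Step 7: flows [0->1,0->3,2->1,2->3,2->4] -> levels [8 9 6 9 9]
  -> period-2 cycle: step 7 state = step 5 state; never stabilizes
  -> state at step 30: (30-5) mod 2 = 1, same as step 6 -> [10 7 9 7 8]

Answer: 10 7 9 7 8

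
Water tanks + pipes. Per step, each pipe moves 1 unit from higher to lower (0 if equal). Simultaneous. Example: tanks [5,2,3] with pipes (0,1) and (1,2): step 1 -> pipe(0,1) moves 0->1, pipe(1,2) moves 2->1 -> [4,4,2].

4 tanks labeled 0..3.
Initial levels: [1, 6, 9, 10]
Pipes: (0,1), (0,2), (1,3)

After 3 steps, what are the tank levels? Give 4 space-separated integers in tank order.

Answer: 7 6 6 7

Derivation:
Step 1: flows [1->0,2->0,3->1] -> levels [3 6 8 9]
Step 2: flows [1->0,2->0,3->1] -> levels [5 6 7 8]
Step 3: flows [1->0,2->0,3->1] -> levels [7 6 6 7]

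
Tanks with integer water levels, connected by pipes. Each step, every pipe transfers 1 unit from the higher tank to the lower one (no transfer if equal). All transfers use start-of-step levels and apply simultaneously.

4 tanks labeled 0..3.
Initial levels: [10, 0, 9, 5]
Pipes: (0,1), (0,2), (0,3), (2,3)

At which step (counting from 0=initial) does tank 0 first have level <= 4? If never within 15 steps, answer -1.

Step 1: flows [0->1,0->2,0->3,2->3] -> levels [7 1 9 7]
Step 2: flows [0->1,2->0,0=3,2->3] -> levels [7 2 7 8]
Step 3: flows [0->1,0=2,3->0,3->2] -> levels [7 3 8 6]
Step 4: flows [0->1,2->0,0->3,2->3] -> levels [6 4 6 8]
Step 5: flows [0->1,0=2,3->0,3->2] -> levels [6 5 7 6]
Step 6: flows [0->1,2->0,0=3,2->3] -> levels [6 6 5 7]
Step 7: flows [0=1,0->2,3->0,3->2] -> levels [6 6 7 5]
Step 8: flows [0=1,2->0,0->3,2->3] -> levels [6 6 5 7]
  -> period-2 cycle (repeats step 6); tank 0 never drops to <=4
Tank 0 never reaches <=4 within 15 steps

Answer: -1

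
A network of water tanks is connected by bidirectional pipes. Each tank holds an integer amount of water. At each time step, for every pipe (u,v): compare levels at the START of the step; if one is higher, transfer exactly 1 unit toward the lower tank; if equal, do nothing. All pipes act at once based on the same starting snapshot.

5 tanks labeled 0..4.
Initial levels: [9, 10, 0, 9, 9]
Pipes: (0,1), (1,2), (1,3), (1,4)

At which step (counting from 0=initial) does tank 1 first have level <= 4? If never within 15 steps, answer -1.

Step 1: flows [1->0,1->2,1->3,1->4] -> levels [10 6 1 10 10]
Step 2: flows [0->1,1->2,3->1,4->1] -> levels [9 8 2 9 9]
Step 3: flows [0->1,1->2,3->1,4->1] -> levels [8 10 3 8 8]
Step 4: flows [1->0,1->2,1->3,1->4] -> levels [9 6 4 9 9]
Step 5: flows [0->1,1->2,3->1,4->1] -> levels [8 8 5 8 8]
Step 6: flows [0=1,1->2,1=3,1=4] -> levels [8 7 6 8 8]
Step 7: flows [0->1,1->2,3->1,4->1] -> levels [7 9 7 7 7]
Step 8: flows [1->0,1->2,1->3,1->4] -> levels [8 5 8 8 8]
Step 9: flows [0->1,2->1,3->1,4->1] -> levels [7 9 7 7 7]
  -> period-2 cycle (repeats step 7); tank 1 never drops to <=4
Tank 1 never reaches <=4 within 15 steps

Answer: -1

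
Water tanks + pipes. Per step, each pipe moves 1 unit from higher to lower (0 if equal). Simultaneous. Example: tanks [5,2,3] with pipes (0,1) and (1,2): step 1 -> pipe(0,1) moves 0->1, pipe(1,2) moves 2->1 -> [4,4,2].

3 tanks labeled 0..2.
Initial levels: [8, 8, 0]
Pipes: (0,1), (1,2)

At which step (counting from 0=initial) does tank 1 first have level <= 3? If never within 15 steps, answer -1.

Answer: -1

Derivation:
Step 1: flows [0=1,1->2] -> levels [8 7 1]
Step 2: flows [0->1,1->2] -> levels [7 7 2]
Step 3: flows [0=1,1->2] -> levels [7 6 3]
Step 4: flows [0->1,1->2] -> levels [6 6 4]
Step 5: flows [0=1,1->2] -> levels [6 5 5]
Step 6: flows [0->1,1=2] -> levels [5 6 5]
Step 7: flows [1->0,1->2] -> levels [6 4 6]
Step 8: flows [0->1,2->1] -> levels [5 6 5]
  -> period-2 cycle (repeats step 6); tank 1 never drops to <=3
Tank 1 never reaches <=3 within 15 steps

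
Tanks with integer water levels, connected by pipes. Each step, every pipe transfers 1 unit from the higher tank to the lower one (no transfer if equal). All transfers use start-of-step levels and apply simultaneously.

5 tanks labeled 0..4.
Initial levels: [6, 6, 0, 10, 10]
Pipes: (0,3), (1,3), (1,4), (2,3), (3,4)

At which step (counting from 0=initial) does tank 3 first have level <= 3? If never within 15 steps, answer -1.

Answer: -1

Derivation:
Step 1: flows [3->0,3->1,4->1,3->2,3=4] -> levels [7 8 1 7 9]
Step 2: flows [0=3,1->3,4->1,3->2,4->3] -> levels [7 8 2 8 7]
Step 3: flows [3->0,1=3,1->4,3->2,3->4] -> levels [8 7 3 5 9]
Step 4: flows [0->3,1->3,4->1,3->2,4->3] -> levels [7 7 4 7 7]
Step 5: flows [0=3,1=3,1=4,3->2,3=4] -> levels [7 7 5 6 7]
Step 6: flows [0->3,1->3,1=4,3->2,4->3] -> levels [6 6 6 8 6]
Step 7: flows [3->0,3->1,1=4,3->2,3->4] -> levels [7 7 7 4 7]
Step 8: flows [0->3,1->3,1=4,2->3,4->3] -> levels [6 6 6 8 6]
  -> period-2 cycle (repeats step 6); tank 3 never drops to <=3
Tank 3 never reaches <=3 within 15 steps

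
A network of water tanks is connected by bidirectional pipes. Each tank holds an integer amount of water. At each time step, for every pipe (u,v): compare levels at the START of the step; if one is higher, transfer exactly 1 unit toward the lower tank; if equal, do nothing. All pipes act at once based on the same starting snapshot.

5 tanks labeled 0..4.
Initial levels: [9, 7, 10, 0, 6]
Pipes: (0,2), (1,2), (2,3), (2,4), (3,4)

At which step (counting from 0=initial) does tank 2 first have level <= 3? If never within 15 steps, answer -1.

Step 1: flows [2->0,2->1,2->3,2->4,4->3] -> levels [10 8 6 2 6]
Step 2: flows [0->2,1->2,2->3,2=4,4->3] -> levels [9 7 7 4 5]
Step 3: flows [0->2,1=2,2->3,2->4,4->3] -> levels [8 7 6 6 5]
Step 4: flows [0->2,1->2,2=3,2->4,3->4] -> levels [7 6 7 5 7]
Step 5: flows [0=2,2->1,2->3,2=4,4->3] -> levels [7 7 5 7 6]
Step 6: flows [0->2,1->2,3->2,4->2,3->4] -> levels [6 6 9 5 6]
Step 7: flows [2->0,2->1,2->3,2->4,4->3] -> levels [7 7 5 7 6]
  -> period-2 cycle (repeats step 5); tank 2 never drops to <=3
Tank 2 never reaches <=3 within 15 steps

Answer: -1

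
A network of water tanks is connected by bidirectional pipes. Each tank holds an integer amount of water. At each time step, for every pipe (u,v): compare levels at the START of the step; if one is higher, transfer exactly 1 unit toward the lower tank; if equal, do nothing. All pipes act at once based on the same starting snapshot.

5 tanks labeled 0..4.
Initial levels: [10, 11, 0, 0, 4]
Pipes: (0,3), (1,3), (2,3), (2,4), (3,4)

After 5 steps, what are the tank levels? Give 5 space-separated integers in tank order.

Answer: 5 6 4 5 5

Derivation:
Step 1: flows [0->3,1->3,2=3,4->2,4->3] -> levels [9 10 1 3 2]
Step 2: flows [0->3,1->3,3->2,4->2,3->4] -> levels [8 9 3 3 2]
Step 3: flows [0->3,1->3,2=3,2->4,3->4] -> levels [7 8 2 4 4]
Step 4: flows [0->3,1->3,3->2,4->2,3=4] -> levels [6 7 4 5 3]
Step 5: flows [0->3,1->3,3->2,2->4,3->4] -> levels [5 6 4 5 5]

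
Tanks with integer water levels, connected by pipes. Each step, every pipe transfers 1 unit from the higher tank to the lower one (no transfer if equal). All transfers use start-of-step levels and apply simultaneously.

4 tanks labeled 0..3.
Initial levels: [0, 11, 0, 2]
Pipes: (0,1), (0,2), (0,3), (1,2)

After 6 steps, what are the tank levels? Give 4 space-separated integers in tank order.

Answer: 4 2 4 3

Derivation:
Step 1: flows [1->0,0=2,3->0,1->2] -> levels [2 9 1 1]
Step 2: flows [1->0,0->2,0->3,1->2] -> levels [1 7 3 2]
Step 3: flows [1->0,2->0,3->0,1->2] -> levels [4 5 3 1]
Step 4: flows [1->0,0->2,0->3,1->2] -> levels [3 3 5 2]
Step 5: flows [0=1,2->0,0->3,2->1] -> levels [3 4 3 3]
Step 6: flows [1->0,0=2,0=3,1->2] -> levels [4 2 4 3]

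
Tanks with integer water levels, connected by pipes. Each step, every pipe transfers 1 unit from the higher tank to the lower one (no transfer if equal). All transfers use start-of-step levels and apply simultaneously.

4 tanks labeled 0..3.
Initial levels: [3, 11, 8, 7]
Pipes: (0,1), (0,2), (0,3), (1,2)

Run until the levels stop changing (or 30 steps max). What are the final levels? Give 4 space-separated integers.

Step 1: flows [1->0,2->0,3->0,1->2] -> levels [6 9 8 6]
Step 2: flows [1->0,2->0,0=3,1->2] -> levels [8 7 8 6]
Step 3: flows [0->1,0=2,0->3,2->1] -> levels [6 9 7 7]
Step 4: flows [1->0,2->0,3->0,1->2] -> levels [9 7 7 6]
Step 5: flows [0->1,0->2,0->3,1=2] -> levels [6 8 8 7]
Step 6: flows [1->0,2->0,3->0,1=2] -> levels [9 7 7 6]
  -> period-2 cycle: step 6 state = step 4 state; never stabilizes
  -> state at step 30: (30-4) mod 2 = 0, same as step 4 -> [9 7 7 6]

Answer: 9 7 7 6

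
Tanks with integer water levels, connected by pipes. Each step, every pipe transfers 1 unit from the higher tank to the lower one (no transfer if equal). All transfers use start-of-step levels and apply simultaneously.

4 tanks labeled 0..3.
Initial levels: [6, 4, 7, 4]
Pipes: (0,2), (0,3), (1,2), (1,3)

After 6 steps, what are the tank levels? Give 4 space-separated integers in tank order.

Answer: 4 5 6 6

Derivation:
Step 1: flows [2->0,0->3,2->1,1=3] -> levels [6 5 5 5]
Step 2: flows [0->2,0->3,1=2,1=3] -> levels [4 5 6 6]
Step 3: flows [2->0,3->0,2->1,3->1] -> levels [6 7 4 4]
Step 4: flows [0->2,0->3,1->2,1->3] -> levels [4 5 6 6]
  -> period-2 cycle: step 4 state = step 2 state
  -> state at step 6: (6-2) mod 2 = 0, same as step 2 -> [4 5 6 6]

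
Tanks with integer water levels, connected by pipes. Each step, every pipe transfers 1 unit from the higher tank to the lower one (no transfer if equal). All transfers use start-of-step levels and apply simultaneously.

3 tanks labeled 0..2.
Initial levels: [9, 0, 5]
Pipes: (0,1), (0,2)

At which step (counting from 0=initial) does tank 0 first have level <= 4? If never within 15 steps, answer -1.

Answer: 5

Derivation:
Step 1: flows [0->1,0->2] -> levels [7 1 6]
Step 2: flows [0->1,0->2] -> levels [5 2 7]
Step 3: flows [0->1,2->0] -> levels [5 3 6]
Step 4: flows [0->1,2->0] -> levels [5 4 5]
Step 5: flows [0->1,0=2] -> levels [4 5 5]
Tank 0 first reaches <=4 at step 5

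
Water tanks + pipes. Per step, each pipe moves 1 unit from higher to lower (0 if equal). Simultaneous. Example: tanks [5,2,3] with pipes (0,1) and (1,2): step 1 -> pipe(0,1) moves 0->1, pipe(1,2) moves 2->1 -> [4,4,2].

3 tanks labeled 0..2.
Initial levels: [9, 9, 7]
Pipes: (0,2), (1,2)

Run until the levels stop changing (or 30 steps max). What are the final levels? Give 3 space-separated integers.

Step 1: flows [0->2,1->2] -> levels [8 8 9]
Step 2: flows [2->0,2->1] -> levels [9 9 7]
  -> period-2 cycle: step 2 state = step 0 state; never stabilizes
  -> state at step 30: (30-0) mod 2 = 0, same as step 0 -> [9 9 7]

Answer: 9 9 7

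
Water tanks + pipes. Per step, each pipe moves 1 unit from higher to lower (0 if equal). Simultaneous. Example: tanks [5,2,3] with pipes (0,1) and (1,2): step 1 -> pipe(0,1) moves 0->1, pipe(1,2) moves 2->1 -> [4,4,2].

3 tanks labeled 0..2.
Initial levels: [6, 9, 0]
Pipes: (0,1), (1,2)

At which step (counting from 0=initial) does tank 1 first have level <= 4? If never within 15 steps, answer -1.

Answer: -1

Derivation:
Step 1: flows [1->0,1->2] -> levels [7 7 1]
Step 2: flows [0=1,1->2] -> levels [7 6 2]
Step 3: flows [0->1,1->2] -> levels [6 6 3]
Step 4: flows [0=1,1->2] -> levels [6 5 4]
Step 5: flows [0->1,1->2] -> levels [5 5 5]
Step 6: flows [0=1,1=2] -> levels [5 5 5]
  -> stable; tank 1 stays at 5 > 4
Tank 1 never reaches <=4 within 15 steps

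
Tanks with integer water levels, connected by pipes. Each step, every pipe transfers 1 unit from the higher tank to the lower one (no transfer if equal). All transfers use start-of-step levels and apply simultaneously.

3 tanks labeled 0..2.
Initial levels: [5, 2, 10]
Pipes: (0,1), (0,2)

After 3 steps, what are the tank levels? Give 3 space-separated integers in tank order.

Step 1: flows [0->1,2->0] -> levels [5 3 9]
Step 2: flows [0->1,2->0] -> levels [5 4 8]
Step 3: flows [0->1,2->0] -> levels [5 5 7]

Answer: 5 5 7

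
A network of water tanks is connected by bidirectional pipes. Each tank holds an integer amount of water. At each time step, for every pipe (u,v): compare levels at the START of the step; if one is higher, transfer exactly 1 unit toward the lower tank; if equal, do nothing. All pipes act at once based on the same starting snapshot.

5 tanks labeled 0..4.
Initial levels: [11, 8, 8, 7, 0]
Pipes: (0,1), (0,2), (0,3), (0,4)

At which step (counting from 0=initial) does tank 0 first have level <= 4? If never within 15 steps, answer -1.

Step 1: flows [0->1,0->2,0->3,0->4] -> levels [7 9 9 8 1]
Step 2: flows [1->0,2->0,3->0,0->4] -> levels [9 8 8 7 2]
Step 3: flows [0->1,0->2,0->3,0->4] -> levels [5 9 9 8 3]
Step 4: flows [1->0,2->0,3->0,0->4] -> levels [7 8 8 7 4]
Step 5: flows [1->0,2->0,0=3,0->4] -> levels [8 7 7 7 5]
Step 6: flows [0->1,0->2,0->3,0->4] -> levels [4 8 8 8 6]
Tank 0 first reaches <=4 at step 6

Answer: 6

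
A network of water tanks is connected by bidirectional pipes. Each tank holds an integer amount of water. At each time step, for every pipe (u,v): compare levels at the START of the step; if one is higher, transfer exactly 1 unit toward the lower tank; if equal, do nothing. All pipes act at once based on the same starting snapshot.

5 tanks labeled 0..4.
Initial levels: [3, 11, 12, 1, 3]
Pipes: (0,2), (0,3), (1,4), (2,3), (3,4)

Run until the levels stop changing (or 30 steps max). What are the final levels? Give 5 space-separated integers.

Step 1: flows [2->0,0->3,1->4,2->3,4->3] -> levels [3 10 10 4 3]
Step 2: flows [2->0,3->0,1->4,2->3,3->4] -> levels [5 9 8 3 5]
Step 3: flows [2->0,0->3,1->4,2->3,4->3] -> levels [5 8 6 6 5]
Step 4: flows [2->0,3->0,1->4,2=3,3->4] -> levels [7 7 5 4 7]
Step 5: flows [0->2,0->3,1=4,2->3,4->3] -> levels [5 7 5 7 6]
Step 6: flows [0=2,3->0,1->4,3->2,3->4] -> levels [6 6 6 4 8]
Step 7: flows [0=2,0->3,4->1,2->3,4->3] -> levels [5 7 5 7 6]
  -> period-2 cycle: step 7 state = step 5 state; never stabilizes
  -> state at step 30: (30-5) mod 2 = 1, same as step 6 -> [6 6 6 4 8]

Answer: 6 6 6 4 8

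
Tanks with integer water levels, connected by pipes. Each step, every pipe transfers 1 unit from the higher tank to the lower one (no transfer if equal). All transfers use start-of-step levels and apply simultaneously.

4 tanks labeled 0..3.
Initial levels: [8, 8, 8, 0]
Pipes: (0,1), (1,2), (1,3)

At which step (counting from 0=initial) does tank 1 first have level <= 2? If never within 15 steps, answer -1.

Answer: -1

Derivation:
Step 1: flows [0=1,1=2,1->3] -> levels [8 7 8 1]
Step 2: flows [0->1,2->1,1->3] -> levels [7 8 7 2]
Step 3: flows [1->0,1->2,1->3] -> levels [8 5 8 3]
Step 4: flows [0->1,2->1,1->3] -> levels [7 6 7 4]
Step 5: flows [0->1,2->1,1->3] -> levels [6 7 6 5]
Step 6: flows [1->0,1->2,1->3] -> levels [7 4 7 6]
Step 7: flows [0->1,2->1,3->1] -> levels [6 7 6 5]
  -> period-2 cycle (repeats step 5); tank 1 never drops to <=2
Tank 1 never reaches <=2 within 15 steps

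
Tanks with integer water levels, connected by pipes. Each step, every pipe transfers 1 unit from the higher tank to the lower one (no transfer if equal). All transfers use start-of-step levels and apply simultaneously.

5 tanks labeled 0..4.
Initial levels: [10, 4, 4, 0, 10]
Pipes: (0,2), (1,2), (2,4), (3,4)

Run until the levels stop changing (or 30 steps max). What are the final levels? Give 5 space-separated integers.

Answer: 6 6 7 5 4

Derivation:
Step 1: flows [0->2,1=2,4->2,4->3] -> levels [9 4 6 1 8]
Step 2: flows [0->2,2->1,4->2,4->3] -> levels [8 5 7 2 6]
Step 3: flows [0->2,2->1,2->4,4->3] -> levels [7 6 6 3 6]
Step 4: flows [0->2,1=2,2=4,4->3] -> levels [6 6 7 4 5]
Step 5: flows [2->0,2->1,2->4,4->3] -> levels [7 7 4 5 5]
Step 6: flows [0->2,1->2,4->2,3=4] -> levels [6 6 7 5 4]
Step 7: flows [2->0,2->1,2->4,3->4] -> levels [7 7 4 4 6]
Step 8: flows [0->2,1->2,4->2,4->3] -> levels [6 6 7 5 4]
  -> period-2 cycle: step 8 state = step 6 state; never stabilizes
  -> state at step 30: (30-6) mod 2 = 0, same as step 6 -> [6 6 7 5 4]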